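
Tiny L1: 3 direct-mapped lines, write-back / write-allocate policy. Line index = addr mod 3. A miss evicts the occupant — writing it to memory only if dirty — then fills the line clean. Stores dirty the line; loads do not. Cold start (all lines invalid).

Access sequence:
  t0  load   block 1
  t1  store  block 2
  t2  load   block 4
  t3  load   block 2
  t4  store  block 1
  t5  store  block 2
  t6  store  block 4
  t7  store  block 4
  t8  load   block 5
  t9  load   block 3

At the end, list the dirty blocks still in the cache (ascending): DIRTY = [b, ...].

DIRTY = [4]

  0 | R B1 → L1 miss [-]
  1 | W B2 → L2 miss [D]
  2 | R B4 → L1 miss [-]
  3 | R B2 → L2 hit [D]
  4 | W B1 → L1 miss [D]
  5 | W B2 → L2 hit [D]
  6 | W B4 → L1 miss wb→B1 [D]
  7 | W B4 → L1 hit [D]
  8 | R B5 → L2 miss wb→B2 [-]
  9 | R B3 → L0 miss [-]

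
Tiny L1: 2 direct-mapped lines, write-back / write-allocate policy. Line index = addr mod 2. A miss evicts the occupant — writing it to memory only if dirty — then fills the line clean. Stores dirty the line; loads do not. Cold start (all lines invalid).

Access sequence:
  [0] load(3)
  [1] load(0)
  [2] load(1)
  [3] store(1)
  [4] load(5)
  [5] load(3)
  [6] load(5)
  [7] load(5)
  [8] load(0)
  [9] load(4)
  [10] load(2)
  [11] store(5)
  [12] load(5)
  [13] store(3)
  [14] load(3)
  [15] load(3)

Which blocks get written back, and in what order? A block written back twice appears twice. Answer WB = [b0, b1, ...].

0: R B3 -> L1 miss  d=-]
1: R B0 -> L0 miss  d=-]
2: R B1 -> L1 miss  d=-]
3: W B1 -> L1 hit  d=D]
4: R B5 -> L1 miss wb->B1  d=-]
5: R B3 -> L1 miss  d=-]
6: R B5 -> L1 miss  d=-]
7: R B5 -> L1 hit  d=-]
8: R B0 -> L0 hit  d=-]
9: R B4 -> L0 miss  d=-]
10: R B2 -> L0 miss  d=-]
11: W B5 -> L1 hit  d=D]
12: R B5 -> L1 hit  d=D]
13: W B3 -> L1 miss wb->B5  d=D]
14: R B3 -> L1 hit  d=D]
15: R B3 -> L1 hit  d=D]

WB = [1, 5]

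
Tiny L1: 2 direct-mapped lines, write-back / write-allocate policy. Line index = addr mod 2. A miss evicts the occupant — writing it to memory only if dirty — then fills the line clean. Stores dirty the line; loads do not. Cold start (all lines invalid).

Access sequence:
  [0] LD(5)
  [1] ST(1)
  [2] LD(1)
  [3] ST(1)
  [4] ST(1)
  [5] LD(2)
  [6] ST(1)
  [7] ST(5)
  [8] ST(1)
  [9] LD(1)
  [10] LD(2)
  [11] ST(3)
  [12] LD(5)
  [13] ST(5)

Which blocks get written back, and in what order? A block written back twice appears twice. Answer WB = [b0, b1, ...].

0: R B5 -> L1 miss  d=-]
1: W B1 -> L1 miss  d=D]
2: R B1 -> L1 hit  d=D]
3: W B1 -> L1 hit  d=D]
4: W B1 -> L1 hit  d=D]
5: R B2 -> L0 miss  d=-]
6: W B1 -> L1 hit  d=D]
7: W B5 -> L1 miss wb->B1  d=D]
8: W B1 -> L1 miss wb->B5  d=D]
9: R B1 -> L1 hit  d=D]
10: R B2 -> L0 hit  d=-]
11: W B3 -> L1 miss wb->B1  d=D]
12: R B5 -> L1 miss wb->B3  d=-]
13: W B5 -> L1 hit  d=D]

WB = [1, 5, 1, 3]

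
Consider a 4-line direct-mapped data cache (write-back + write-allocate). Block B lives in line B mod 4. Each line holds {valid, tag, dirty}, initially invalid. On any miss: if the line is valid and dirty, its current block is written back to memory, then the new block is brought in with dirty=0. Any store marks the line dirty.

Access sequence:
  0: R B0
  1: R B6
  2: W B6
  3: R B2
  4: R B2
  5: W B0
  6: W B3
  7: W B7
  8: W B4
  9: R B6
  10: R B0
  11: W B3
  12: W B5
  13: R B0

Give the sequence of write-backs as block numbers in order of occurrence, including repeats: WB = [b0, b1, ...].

0: R B0 → L0 miss [-]
1: R B6 → L2 miss [-]
2: W B6 → L2 hit [D]
3: R B2 → L2 miss wb→B6 [-]
4: R B2 → L2 hit [-]
5: W B0 → L0 hit [D]
6: W B3 → L3 miss [D]
7: W B7 → L3 miss wb→B3 [D]
8: W B4 → L0 miss wb→B0 [D]
9: R B6 → L2 miss [-]
10: R B0 → L0 miss wb→B4 [-]
11: W B3 → L3 miss wb→B7 [D]
12: W B5 → L1 miss [D]
13: R B0 → L0 hit [-]

WB = [6, 3, 0, 4, 7]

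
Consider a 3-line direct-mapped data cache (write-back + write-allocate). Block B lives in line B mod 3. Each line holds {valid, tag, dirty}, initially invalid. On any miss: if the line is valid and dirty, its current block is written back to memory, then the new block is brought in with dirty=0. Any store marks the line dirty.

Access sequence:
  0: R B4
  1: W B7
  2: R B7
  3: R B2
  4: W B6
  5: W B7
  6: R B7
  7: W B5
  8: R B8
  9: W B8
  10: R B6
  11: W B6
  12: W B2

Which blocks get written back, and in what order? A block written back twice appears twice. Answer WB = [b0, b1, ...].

0: R B4 → L1 miss [-]
1: W B7 → L1 miss [D]
2: R B7 → L1 hit [D]
3: R B2 → L2 miss [-]
4: W B6 → L0 miss [D]
5: W B7 → L1 hit [D]
6: R B7 → L1 hit [D]
7: W B5 → L2 miss [D]
8: R B8 → L2 miss wb→B5 [-]
9: W B8 → L2 hit [D]
10: R B6 → L0 hit [D]
11: W B6 → L0 hit [D]
12: W B2 → L2 miss wb→B8 [D]

WB = [5, 8]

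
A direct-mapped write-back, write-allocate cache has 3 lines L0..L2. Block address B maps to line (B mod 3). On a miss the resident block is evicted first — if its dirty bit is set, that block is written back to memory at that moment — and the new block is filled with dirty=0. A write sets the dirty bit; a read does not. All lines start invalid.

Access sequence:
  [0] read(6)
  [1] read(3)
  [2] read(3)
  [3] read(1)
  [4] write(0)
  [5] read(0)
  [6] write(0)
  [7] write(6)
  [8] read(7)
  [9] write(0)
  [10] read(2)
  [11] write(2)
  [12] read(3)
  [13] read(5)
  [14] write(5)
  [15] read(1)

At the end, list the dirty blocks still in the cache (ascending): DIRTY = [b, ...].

0: R B6 -> L0 miss  d=-]
1: R B3 -> L0 miss  d=-]
2: R B3 -> L0 hit  d=-]
3: R B1 -> L1 miss  d=-]
4: W B0 -> L0 miss  d=D]
5: R B0 -> L0 hit  d=D]
6: W B0 -> L0 hit  d=D]
7: W B6 -> L0 miss wb->B0  d=D]
8: R B7 -> L1 miss  d=-]
9: W B0 -> L0 miss wb->B6  d=D]
10: R B2 -> L2 miss  d=-]
11: W B2 -> L2 hit  d=D]
12: R B3 -> L0 miss wb->B0  d=-]
13: R B5 -> L2 miss wb->B2  d=-]
14: W B5 -> L2 hit  d=D]
15: R B1 -> L1 miss  d=-]

DIRTY = [5]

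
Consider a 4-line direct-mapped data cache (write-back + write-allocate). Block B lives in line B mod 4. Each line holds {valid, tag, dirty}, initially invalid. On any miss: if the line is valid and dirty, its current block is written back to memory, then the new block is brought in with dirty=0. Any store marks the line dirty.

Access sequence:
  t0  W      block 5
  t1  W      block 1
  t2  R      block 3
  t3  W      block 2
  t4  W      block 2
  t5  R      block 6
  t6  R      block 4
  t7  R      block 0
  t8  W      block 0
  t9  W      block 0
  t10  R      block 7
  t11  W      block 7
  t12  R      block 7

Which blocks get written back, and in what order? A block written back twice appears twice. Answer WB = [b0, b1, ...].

WB = [5, 2]

0: W B5 -> L1 miss  d=D]
1: W B1 -> L1 miss wb->B5  d=D]
2: R B3 -> L3 miss  d=-]
3: W B2 -> L2 miss  d=D]
4: W B2 -> L2 hit  d=D]
5: R B6 -> L2 miss wb->B2  d=-]
6: R B4 -> L0 miss  d=-]
7: R B0 -> L0 miss  d=-]
8: W B0 -> L0 hit  d=D]
9: W B0 -> L0 hit  d=D]
10: R B7 -> L3 miss  d=-]
11: W B7 -> L3 hit  d=D]
12: R B7 -> L3 hit  d=D]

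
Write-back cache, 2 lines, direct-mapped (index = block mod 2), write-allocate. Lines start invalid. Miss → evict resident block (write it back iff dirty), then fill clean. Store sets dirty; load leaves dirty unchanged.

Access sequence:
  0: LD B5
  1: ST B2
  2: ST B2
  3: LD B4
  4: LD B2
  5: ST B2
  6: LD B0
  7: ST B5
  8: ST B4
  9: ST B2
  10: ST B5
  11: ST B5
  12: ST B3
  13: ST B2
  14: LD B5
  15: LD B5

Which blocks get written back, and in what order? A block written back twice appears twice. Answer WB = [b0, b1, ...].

0: R B5 -> L1 miss  d=-]
1: W B2 -> L0 miss  d=D]
2: W B2 -> L0 hit  d=D]
3: R B4 -> L0 miss wb->B2  d=-]
4: R B2 -> L0 miss  d=-]
5: W B2 -> L0 hit  d=D]
6: R B0 -> L0 miss wb->B2  d=-]
7: W B5 -> L1 hit  d=D]
8: W B4 -> L0 miss  d=D]
9: W B2 -> L0 miss wb->B4  d=D]
10: W B5 -> L1 hit  d=D]
11: W B5 -> L1 hit  d=D]
12: W B3 -> L1 miss wb->B5  d=D]
13: W B2 -> L0 hit  d=D]
14: R B5 -> L1 miss wb->B3  d=-]
15: R B5 -> L1 hit  d=-]

WB = [2, 2, 4, 5, 3]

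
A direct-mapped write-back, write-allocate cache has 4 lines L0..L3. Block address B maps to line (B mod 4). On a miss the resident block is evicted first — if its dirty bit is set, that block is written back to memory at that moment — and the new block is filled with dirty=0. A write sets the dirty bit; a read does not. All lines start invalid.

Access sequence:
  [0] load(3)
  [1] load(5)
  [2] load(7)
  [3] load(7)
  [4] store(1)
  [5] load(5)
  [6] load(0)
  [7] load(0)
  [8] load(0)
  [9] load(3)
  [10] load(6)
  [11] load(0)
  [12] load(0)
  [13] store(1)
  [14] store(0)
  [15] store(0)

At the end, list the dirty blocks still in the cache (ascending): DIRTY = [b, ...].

0: R B3 → L3 miss [-]
1: R B5 → L1 miss [-]
2: R B7 → L3 miss [-]
3: R B7 → L3 hit [-]
4: W B1 → L1 miss [D]
5: R B5 → L1 miss wb→B1 [-]
6: R B0 → L0 miss [-]
7: R B0 → L0 hit [-]
8: R B0 → L0 hit [-]
9: R B3 → L3 miss [-]
10: R B6 → L2 miss [-]
11: R B0 → L0 hit [-]
12: R B0 → L0 hit [-]
13: W B1 → L1 miss [D]
14: W B0 → L0 hit [D]
15: W B0 → L0 hit [D]

DIRTY = [0, 1]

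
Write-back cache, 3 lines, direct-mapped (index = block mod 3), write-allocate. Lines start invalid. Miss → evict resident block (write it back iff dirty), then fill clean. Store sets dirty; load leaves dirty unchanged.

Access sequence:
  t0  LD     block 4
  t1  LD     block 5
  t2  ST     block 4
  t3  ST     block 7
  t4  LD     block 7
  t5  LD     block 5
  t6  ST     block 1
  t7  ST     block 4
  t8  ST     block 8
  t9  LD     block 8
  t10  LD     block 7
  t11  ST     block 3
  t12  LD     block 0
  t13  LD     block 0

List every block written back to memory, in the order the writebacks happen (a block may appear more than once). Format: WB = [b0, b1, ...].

WB = [4, 7, 1, 4, 3]

  0 | R B4 → L1 miss [-]
  1 | R B5 → L2 miss [-]
  2 | W B4 → L1 hit [D]
  3 | W B7 → L1 miss wb→B4 [D]
  4 | R B7 → L1 hit [D]
  5 | R B5 → L2 hit [-]
  6 | W B1 → L1 miss wb→B7 [D]
  7 | W B4 → L1 miss wb→B1 [D]
  8 | W B8 → L2 miss [D]
  9 | R B8 → L2 hit [D]
  10 | R B7 → L1 miss wb→B4 [-]
  11 | W B3 → L0 miss [D]
  12 | R B0 → L0 miss wb→B3 [-]
  13 | R B0 → L0 hit [-]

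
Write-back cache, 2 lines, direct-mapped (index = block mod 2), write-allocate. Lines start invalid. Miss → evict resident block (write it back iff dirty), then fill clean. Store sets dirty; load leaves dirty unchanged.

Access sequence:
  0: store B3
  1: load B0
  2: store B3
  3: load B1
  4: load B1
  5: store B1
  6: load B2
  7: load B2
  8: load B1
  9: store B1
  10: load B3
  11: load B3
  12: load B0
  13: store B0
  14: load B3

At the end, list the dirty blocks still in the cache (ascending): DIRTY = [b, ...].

DIRTY = [0]

  0 | W B3 → L1 miss [D]
  1 | R B0 → L0 miss [-]
  2 | W B3 → L1 hit [D]
  3 | R B1 → L1 miss wb→B3 [-]
  4 | R B1 → L1 hit [-]
  5 | W B1 → L1 hit [D]
  6 | R B2 → L0 miss [-]
  7 | R B2 → L0 hit [-]
  8 | R B1 → L1 hit [D]
  9 | W B1 → L1 hit [D]
  10 | R B3 → L1 miss wb→B1 [-]
  11 | R B3 → L1 hit [-]
  12 | R B0 → L0 miss [-]
  13 | W B0 → L0 hit [D]
  14 | R B3 → L1 hit [-]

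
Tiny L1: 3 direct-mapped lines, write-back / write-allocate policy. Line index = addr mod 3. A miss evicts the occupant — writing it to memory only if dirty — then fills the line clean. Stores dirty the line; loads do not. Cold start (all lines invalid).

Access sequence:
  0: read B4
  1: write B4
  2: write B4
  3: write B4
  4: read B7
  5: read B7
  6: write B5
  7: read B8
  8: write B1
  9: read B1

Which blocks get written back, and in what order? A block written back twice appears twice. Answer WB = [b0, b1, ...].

  0 | R B4 → L1 miss [-]
  1 | W B4 → L1 hit [D]
  2 | W B4 → L1 hit [D]
  3 | W B4 → L1 hit [D]
  4 | R B7 → L1 miss wb→B4 [-]
  5 | R B7 → L1 hit [-]
  6 | W B5 → L2 miss [D]
  7 | R B8 → L2 miss wb→B5 [-]
  8 | W B1 → L1 miss [D]
  9 | R B1 → L1 hit [D]

WB = [4, 5]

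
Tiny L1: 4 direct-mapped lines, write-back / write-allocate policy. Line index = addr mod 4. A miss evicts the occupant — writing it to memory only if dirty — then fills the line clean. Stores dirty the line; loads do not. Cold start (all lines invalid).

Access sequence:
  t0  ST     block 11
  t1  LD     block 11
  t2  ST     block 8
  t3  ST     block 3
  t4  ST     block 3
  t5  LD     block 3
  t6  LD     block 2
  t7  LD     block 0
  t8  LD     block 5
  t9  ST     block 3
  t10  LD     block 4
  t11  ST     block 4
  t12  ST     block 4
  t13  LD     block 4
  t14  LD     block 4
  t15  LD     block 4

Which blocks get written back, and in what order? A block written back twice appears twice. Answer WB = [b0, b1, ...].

WB = [11, 8]

  0 | W B11 → L3 miss [D]
  1 | R B11 → L3 hit [D]
  2 | W B8 → L0 miss [D]
  3 | W B3 → L3 miss wb→B11 [D]
  4 | W B3 → L3 hit [D]
  5 | R B3 → L3 hit [D]
  6 | R B2 → L2 miss [-]
  7 | R B0 → L0 miss wb→B8 [-]
  8 | R B5 → L1 miss [-]
  9 | W B3 → L3 hit [D]
  10 | R B4 → L0 miss [-]
  11 | W B4 → L0 hit [D]
  12 | W B4 → L0 hit [D]
  13 | R B4 → L0 hit [D]
  14 | R B4 → L0 hit [D]
  15 | R B4 → L0 hit [D]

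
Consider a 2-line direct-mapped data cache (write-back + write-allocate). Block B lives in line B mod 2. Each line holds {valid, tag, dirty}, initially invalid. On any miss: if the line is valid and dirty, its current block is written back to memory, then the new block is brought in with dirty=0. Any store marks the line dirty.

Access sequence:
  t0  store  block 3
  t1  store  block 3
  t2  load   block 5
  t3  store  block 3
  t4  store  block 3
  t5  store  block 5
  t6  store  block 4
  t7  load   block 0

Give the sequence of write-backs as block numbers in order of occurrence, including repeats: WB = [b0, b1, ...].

0: W B3 → L1 miss [D]
1: W B3 → L1 hit [D]
2: R B5 → L1 miss wb→B3 [-]
3: W B3 → L1 miss [D]
4: W B3 → L1 hit [D]
5: W B5 → L1 miss wb→B3 [D]
6: W B4 → L0 miss [D]
7: R B0 → L0 miss wb→B4 [-]

WB = [3, 3, 4]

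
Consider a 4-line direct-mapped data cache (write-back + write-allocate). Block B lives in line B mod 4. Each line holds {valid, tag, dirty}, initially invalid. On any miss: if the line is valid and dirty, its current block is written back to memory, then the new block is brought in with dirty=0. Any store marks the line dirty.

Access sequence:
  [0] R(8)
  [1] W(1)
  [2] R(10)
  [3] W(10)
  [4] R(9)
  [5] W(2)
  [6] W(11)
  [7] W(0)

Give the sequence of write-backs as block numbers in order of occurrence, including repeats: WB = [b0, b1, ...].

WB = [1, 10]

0: R B8 → L0 miss [-]
1: W B1 → L1 miss [D]
2: R B10 → L2 miss [-]
3: W B10 → L2 hit [D]
4: R B9 → L1 miss wb→B1 [-]
5: W B2 → L2 miss wb→B10 [D]
6: W B11 → L3 miss [D]
7: W B0 → L0 miss [D]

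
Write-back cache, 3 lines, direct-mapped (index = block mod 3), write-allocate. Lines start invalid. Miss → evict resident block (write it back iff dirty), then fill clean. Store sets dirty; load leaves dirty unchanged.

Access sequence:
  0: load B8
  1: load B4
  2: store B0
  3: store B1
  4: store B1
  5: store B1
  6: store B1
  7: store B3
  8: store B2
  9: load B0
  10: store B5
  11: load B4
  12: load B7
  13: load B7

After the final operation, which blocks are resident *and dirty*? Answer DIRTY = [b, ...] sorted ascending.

DIRTY = [5]

  0 | R B8 → L2 miss [-]
  1 | R B4 → L1 miss [-]
  2 | W B0 → L0 miss [D]
  3 | W B1 → L1 miss [D]
  4 | W B1 → L1 hit [D]
  5 | W B1 → L1 hit [D]
  6 | W B1 → L1 hit [D]
  7 | W B3 → L0 miss wb→B0 [D]
  8 | W B2 → L2 miss [D]
  9 | R B0 → L0 miss wb→B3 [-]
  10 | W B5 → L2 miss wb→B2 [D]
  11 | R B4 → L1 miss wb→B1 [-]
  12 | R B7 → L1 miss [-]
  13 | R B7 → L1 hit [-]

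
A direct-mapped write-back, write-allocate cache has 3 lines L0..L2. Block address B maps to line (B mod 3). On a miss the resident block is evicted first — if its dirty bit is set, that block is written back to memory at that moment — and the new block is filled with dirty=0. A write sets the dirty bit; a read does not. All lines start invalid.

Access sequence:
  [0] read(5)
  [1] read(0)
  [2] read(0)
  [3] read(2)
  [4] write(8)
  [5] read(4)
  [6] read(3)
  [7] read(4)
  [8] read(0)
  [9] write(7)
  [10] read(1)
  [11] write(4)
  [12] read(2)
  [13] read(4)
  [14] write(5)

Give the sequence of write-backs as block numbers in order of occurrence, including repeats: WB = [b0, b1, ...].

WB = [7, 8]

0: R B5 -> L2 miss  d=-]
1: R B0 -> L0 miss  d=-]
2: R B0 -> L0 hit  d=-]
3: R B2 -> L2 miss  d=-]
4: W B8 -> L2 miss  d=D]
5: R B4 -> L1 miss  d=-]
6: R B3 -> L0 miss  d=-]
7: R B4 -> L1 hit  d=-]
8: R B0 -> L0 miss  d=-]
9: W B7 -> L1 miss  d=D]
10: R B1 -> L1 miss wb->B7  d=-]
11: W B4 -> L1 miss  d=D]
12: R B2 -> L2 miss wb->B8  d=-]
13: R B4 -> L1 hit  d=D]
14: W B5 -> L2 miss  d=D]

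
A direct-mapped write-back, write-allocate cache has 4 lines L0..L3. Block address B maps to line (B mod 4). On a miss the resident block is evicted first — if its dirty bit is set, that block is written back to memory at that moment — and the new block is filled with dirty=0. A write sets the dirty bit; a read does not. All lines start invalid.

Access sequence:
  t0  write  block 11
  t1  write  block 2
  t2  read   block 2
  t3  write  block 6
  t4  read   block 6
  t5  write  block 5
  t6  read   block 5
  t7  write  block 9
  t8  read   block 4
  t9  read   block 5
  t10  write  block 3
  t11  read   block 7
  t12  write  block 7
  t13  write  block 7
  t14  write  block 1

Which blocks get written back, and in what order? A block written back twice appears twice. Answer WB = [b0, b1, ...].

WB = [2, 5, 9, 11, 3]

0: W B11 -> L3 miss  d=D]
1: W B2 -> L2 miss  d=D]
2: R B2 -> L2 hit  d=D]
3: W B6 -> L2 miss wb->B2  d=D]
4: R B6 -> L2 hit  d=D]
5: W B5 -> L1 miss  d=D]
6: R B5 -> L1 hit  d=D]
7: W B9 -> L1 miss wb->B5  d=D]
8: R B4 -> L0 miss  d=-]
9: R B5 -> L1 miss wb->B9  d=-]
10: W B3 -> L3 miss wb->B11  d=D]
11: R B7 -> L3 miss wb->B3  d=-]
12: W B7 -> L3 hit  d=D]
13: W B7 -> L3 hit  d=D]
14: W B1 -> L1 miss  d=D]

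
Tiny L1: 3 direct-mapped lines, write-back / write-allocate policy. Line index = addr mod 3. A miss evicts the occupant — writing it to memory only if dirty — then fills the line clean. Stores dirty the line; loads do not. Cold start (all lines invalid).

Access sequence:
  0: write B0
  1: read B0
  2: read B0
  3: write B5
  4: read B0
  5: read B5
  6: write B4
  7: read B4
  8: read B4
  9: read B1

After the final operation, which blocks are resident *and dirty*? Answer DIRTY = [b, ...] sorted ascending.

DIRTY = [0, 5]

0: W B0 -> L0 miss  d=D]
1: R B0 -> L0 hit  d=D]
2: R B0 -> L0 hit  d=D]
3: W B5 -> L2 miss  d=D]
4: R B0 -> L0 hit  d=D]
5: R B5 -> L2 hit  d=D]
6: W B4 -> L1 miss  d=D]
7: R B4 -> L1 hit  d=D]
8: R B4 -> L1 hit  d=D]
9: R B1 -> L1 miss wb->B4  d=-]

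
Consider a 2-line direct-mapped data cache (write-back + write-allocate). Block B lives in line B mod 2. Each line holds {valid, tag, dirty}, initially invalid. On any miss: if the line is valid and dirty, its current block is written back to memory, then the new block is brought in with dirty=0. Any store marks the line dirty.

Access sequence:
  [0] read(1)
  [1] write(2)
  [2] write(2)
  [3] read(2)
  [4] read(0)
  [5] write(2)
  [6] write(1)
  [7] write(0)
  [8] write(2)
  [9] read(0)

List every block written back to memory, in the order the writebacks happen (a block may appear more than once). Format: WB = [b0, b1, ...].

0: R B1 -> L1 miss  d=-]
1: W B2 -> L0 miss  d=D]
2: W B2 -> L0 hit  d=D]
3: R B2 -> L0 hit  d=D]
4: R B0 -> L0 miss wb->B2  d=-]
5: W B2 -> L0 miss  d=D]
6: W B1 -> L1 hit  d=D]
7: W B0 -> L0 miss wb->B2  d=D]
8: W B2 -> L0 miss wb->B0  d=D]
9: R B0 -> L0 miss wb->B2  d=-]

WB = [2, 2, 0, 2]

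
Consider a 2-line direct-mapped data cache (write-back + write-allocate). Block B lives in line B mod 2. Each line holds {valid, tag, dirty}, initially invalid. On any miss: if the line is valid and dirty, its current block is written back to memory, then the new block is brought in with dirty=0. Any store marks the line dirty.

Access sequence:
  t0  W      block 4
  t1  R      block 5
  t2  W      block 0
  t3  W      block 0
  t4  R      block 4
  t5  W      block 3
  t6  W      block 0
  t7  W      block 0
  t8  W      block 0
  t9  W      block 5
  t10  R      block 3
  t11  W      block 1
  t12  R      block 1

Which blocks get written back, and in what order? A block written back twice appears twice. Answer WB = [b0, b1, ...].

WB = [4, 0, 3, 5]

  0 | W B4 → L0 miss [D]
  1 | R B5 → L1 miss [-]
  2 | W B0 → L0 miss wb→B4 [D]
  3 | W B0 → L0 hit [D]
  4 | R B4 → L0 miss wb→B0 [-]
  5 | W B3 → L1 miss [D]
  6 | W B0 → L0 miss [D]
  7 | W B0 → L0 hit [D]
  8 | W B0 → L0 hit [D]
  9 | W B5 → L1 miss wb→B3 [D]
  10 | R B3 → L1 miss wb→B5 [-]
  11 | W B1 → L1 miss [D]
  12 | R B1 → L1 hit [D]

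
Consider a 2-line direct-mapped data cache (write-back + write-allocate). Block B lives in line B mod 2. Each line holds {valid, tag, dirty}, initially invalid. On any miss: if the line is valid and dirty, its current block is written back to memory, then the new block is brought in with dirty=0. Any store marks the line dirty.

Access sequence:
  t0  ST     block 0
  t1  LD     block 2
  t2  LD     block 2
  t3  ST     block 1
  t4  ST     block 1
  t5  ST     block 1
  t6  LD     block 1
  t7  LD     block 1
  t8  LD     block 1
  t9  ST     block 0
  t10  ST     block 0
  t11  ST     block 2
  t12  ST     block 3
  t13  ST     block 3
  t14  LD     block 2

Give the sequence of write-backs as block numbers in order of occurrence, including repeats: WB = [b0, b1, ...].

0: W B0 → L0 miss [D]
1: R B2 → L0 miss wb→B0 [-]
2: R B2 → L0 hit [-]
3: W B1 → L1 miss [D]
4: W B1 → L1 hit [D]
5: W B1 → L1 hit [D]
6: R B1 → L1 hit [D]
7: R B1 → L1 hit [D]
8: R B1 → L1 hit [D]
9: W B0 → L0 miss [D]
10: W B0 → L0 hit [D]
11: W B2 → L0 miss wb→B0 [D]
12: W B3 → L1 miss wb→B1 [D]
13: W B3 → L1 hit [D]
14: R B2 → L0 hit [D]

WB = [0, 0, 1]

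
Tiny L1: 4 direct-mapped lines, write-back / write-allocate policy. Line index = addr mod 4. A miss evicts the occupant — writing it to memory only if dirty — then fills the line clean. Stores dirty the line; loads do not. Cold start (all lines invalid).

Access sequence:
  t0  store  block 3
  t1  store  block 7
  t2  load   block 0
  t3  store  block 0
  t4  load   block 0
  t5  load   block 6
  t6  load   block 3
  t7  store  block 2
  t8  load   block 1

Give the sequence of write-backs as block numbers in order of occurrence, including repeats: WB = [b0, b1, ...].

WB = [3, 7]

  0 | W B3 → L3 miss [D]
  1 | W B7 → L3 miss wb→B3 [D]
  2 | R B0 → L0 miss [-]
  3 | W B0 → L0 hit [D]
  4 | R B0 → L0 hit [D]
  5 | R B6 → L2 miss [-]
  6 | R B3 → L3 miss wb→B7 [-]
  7 | W B2 → L2 miss [D]
  8 | R B1 → L1 miss [-]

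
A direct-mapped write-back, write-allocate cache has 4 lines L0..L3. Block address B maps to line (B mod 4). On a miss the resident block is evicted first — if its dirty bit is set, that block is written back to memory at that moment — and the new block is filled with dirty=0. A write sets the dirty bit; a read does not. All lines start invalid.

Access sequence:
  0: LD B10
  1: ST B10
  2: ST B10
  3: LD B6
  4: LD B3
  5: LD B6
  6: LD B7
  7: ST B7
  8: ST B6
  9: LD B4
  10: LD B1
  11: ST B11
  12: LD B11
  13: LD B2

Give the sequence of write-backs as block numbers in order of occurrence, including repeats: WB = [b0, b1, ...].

WB = [10, 7, 6]

0: R B10 → L2 miss [-]
1: W B10 → L2 hit [D]
2: W B10 → L2 hit [D]
3: R B6 → L2 miss wb→B10 [-]
4: R B3 → L3 miss [-]
5: R B6 → L2 hit [-]
6: R B7 → L3 miss [-]
7: W B7 → L3 hit [D]
8: W B6 → L2 hit [D]
9: R B4 → L0 miss [-]
10: R B1 → L1 miss [-]
11: W B11 → L3 miss wb→B7 [D]
12: R B11 → L3 hit [D]
13: R B2 → L2 miss wb→B6 [-]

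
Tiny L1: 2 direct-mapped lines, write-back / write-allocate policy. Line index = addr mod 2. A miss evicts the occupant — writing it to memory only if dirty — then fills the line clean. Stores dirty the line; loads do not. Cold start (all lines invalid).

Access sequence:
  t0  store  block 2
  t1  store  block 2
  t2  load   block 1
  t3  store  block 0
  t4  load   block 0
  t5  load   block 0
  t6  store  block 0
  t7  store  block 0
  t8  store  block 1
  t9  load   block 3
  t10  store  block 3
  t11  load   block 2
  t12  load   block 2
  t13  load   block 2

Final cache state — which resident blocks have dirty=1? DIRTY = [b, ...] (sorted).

  0 | W B2 → L0 miss [D]
  1 | W B2 → L0 hit [D]
  2 | R B1 → L1 miss [-]
  3 | W B0 → L0 miss wb→B2 [D]
  4 | R B0 → L0 hit [D]
  5 | R B0 → L0 hit [D]
  6 | W B0 → L0 hit [D]
  7 | W B0 → L0 hit [D]
  8 | W B1 → L1 hit [D]
  9 | R B3 → L1 miss wb→B1 [-]
  10 | W B3 → L1 hit [D]
  11 | R B2 → L0 miss wb→B0 [-]
  12 | R B2 → L0 hit [-]
  13 | R B2 → L0 hit [-]

DIRTY = [3]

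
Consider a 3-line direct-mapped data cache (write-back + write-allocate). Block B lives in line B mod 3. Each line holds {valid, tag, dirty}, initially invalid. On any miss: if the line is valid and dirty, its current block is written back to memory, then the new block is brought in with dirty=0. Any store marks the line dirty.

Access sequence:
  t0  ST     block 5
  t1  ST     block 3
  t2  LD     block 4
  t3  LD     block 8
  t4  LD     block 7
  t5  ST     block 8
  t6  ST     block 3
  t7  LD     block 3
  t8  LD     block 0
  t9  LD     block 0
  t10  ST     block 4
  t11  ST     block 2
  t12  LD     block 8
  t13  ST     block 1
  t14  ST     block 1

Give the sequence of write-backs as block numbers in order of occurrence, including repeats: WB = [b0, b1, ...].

WB = [5, 3, 8, 2, 4]

0: W B5 → L2 miss [D]
1: W B3 → L0 miss [D]
2: R B4 → L1 miss [-]
3: R B8 → L2 miss wb→B5 [-]
4: R B7 → L1 miss [-]
5: W B8 → L2 hit [D]
6: W B3 → L0 hit [D]
7: R B3 → L0 hit [D]
8: R B0 → L0 miss wb→B3 [-]
9: R B0 → L0 hit [-]
10: W B4 → L1 miss [D]
11: W B2 → L2 miss wb→B8 [D]
12: R B8 → L2 miss wb→B2 [-]
13: W B1 → L1 miss wb→B4 [D]
14: W B1 → L1 hit [D]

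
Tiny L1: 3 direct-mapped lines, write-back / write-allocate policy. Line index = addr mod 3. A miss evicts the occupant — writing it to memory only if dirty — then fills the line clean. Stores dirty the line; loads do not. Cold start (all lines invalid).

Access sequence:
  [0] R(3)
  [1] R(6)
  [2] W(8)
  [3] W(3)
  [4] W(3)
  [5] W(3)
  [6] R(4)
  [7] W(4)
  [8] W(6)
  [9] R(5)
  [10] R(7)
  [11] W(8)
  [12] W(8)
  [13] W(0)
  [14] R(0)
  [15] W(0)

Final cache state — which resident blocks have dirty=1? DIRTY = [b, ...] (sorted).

0: R B3 -> L0 miss  d=-]
1: R B6 -> L0 miss  d=-]
2: W B8 -> L2 miss  d=D]
3: W B3 -> L0 miss  d=D]
4: W B3 -> L0 hit  d=D]
5: W B3 -> L0 hit  d=D]
6: R B4 -> L1 miss  d=-]
7: W B4 -> L1 hit  d=D]
8: W B6 -> L0 miss wb->B3  d=D]
9: R B5 -> L2 miss wb->B8  d=-]
10: R B7 -> L1 miss wb->B4  d=-]
11: W B8 -> L2 miss  d=D]
12: W B8 -> L2 hit  d=D]
13: W B0 -> L0 miss wb->B6  d=D]
14: R B0 -> L0 hit  d=D]
15: W B0 -> L0 hit  d=D]

DIRTY = [0, 8]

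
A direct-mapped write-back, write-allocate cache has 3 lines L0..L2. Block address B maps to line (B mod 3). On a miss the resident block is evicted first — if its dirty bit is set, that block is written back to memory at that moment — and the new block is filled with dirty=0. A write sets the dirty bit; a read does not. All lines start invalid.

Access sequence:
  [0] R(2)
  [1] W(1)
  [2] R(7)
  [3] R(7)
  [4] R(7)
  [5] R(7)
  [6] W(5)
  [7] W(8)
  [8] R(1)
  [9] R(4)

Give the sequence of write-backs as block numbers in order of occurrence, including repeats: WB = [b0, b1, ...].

  0 | R B2 → L2 miss [-]
  1 | W B1 → L1 miss [D]
  2 | R B7 → L1 miss wb→B1 [-]
  3 | R B7 → L1 hit [-]
  4 | R B7 → L1 hit [-]
  5 | R B7 → L1 hit [-]
  6 | W B5 → L2 miss [D]
  7 | W B8 → L2 miss wb→B5 [D]
  8 | R B1 → L1 miss [-]
  9 | R B4 → L1 miss [-]

WB = [1, 5]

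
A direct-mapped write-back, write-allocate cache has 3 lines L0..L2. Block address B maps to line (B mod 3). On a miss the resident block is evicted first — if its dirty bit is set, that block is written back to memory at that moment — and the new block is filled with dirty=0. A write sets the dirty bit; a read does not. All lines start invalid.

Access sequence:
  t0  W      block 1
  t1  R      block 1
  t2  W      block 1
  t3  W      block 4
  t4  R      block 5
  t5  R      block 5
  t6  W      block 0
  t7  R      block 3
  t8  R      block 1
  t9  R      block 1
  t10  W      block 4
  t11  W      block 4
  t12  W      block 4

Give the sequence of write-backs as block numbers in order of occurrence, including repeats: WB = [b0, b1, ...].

WB = [1, 0, 4]

0: W B1 → L1 miss [D]
1: R B1 → L1 hit [D]
2: W B1 → L1 hit [D]
3: W B4 → L1 miss wb→B1 [D]
4: R B5 → L2 miss [-]
5: R B5 → L2 hit [-]
6: W B0 → L0 miss [D]
7: R B3 → L0 miss wb→B0 [-]
8: R B1 → L1 miss wb→B4 [-]
9: R B1 → L1 hit [-]
10: W B4 → L1 miss [D]
11: W B4 → L1 hit [D]
12: W B4 → L1 hit [D]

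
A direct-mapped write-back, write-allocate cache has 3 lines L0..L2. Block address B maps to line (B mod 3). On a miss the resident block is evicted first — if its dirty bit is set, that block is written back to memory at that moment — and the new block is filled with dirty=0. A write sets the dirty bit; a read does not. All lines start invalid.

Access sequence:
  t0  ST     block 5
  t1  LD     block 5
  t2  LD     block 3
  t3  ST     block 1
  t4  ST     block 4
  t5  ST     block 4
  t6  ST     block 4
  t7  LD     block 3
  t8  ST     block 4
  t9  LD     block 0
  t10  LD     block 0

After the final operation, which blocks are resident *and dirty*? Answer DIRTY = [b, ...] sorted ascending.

0: W B5 → L2 miss [D]
1: R B5 → L2 hit [D]
2: R B3 → L0 miss [-]
3: W B1 → L1 miss [D]
4: W B4 → L1 miss wb→B1 [D]
5: W B4 → L1 hit [D]
6: W B4 → L1 hit [D]
7: R B3 → L0 hit [-]
8: W B4 → L1 hit [D]
9: R B0 → L0 miss [-]
10: R B0 → L0 hit [-]

DIRTY = [4, 5]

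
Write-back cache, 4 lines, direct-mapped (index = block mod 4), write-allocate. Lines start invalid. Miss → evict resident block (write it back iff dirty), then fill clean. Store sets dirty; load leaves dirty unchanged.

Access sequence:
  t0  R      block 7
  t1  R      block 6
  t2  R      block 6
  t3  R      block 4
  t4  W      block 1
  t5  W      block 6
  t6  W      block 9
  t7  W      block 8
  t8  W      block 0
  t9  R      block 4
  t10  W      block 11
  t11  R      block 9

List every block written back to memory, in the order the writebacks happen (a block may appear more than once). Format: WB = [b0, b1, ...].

WB = [1, 8, 0]

0: R B7 -> L3 miss  d=-]
1: R B6 -> L2 miss  d=-]
2: R B6 -> L2 hit  d=-]
3: R B4 -> L0 miss  d=-]
4: W B1 -> L1 miss  d=D]
5: W B6 -> L2 hit  d=D]
6: W B9 -> L1 miss wb->B1  d=D]
7: W B8 -> L0 miss  d=D]
8: W B0 -> L0 miss wb->B8  d=D]
9: R B4 -> L0 miss wb->B0  d=-]
10: W B11 -> L3 miss  d=D]
11: R B9 -> L1 hit  d=D]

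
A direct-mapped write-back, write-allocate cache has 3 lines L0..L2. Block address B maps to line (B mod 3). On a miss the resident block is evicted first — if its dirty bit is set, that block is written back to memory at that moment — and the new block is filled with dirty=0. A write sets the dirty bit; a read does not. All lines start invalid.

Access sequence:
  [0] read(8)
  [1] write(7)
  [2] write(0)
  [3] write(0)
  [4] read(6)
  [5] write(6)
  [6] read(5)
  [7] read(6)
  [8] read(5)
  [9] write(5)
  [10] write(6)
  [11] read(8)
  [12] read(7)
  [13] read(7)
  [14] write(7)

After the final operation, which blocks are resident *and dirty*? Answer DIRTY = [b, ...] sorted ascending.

  0 | R B8 → L2 miss [-]
  1 | W B7 → L1 miss [D]
  2 | W B0 → L0 miss [D]
  3 | W B0 → L0 hit [D]
  4 | R B6 → L0 miss wb→B0 [-]
  5 | W B6 → L0 hit [D]
  6 | R B5 → L2 miss [-]
  7 | R B6 → L0 hit [D]
  8 | R B5 → L2 hit [-]
  9 | W B5 → L2 hit [D]
  10 | W B6 → L0 hit [D]
  11 | R B8 → L2 miss wb→B5 [-]
  12 | R B7 → L1 hit [D]
  13 | R B7 → L1 hit [D]
  14 | W B7 → L1 hit [D]

DIRTY = [6, 7]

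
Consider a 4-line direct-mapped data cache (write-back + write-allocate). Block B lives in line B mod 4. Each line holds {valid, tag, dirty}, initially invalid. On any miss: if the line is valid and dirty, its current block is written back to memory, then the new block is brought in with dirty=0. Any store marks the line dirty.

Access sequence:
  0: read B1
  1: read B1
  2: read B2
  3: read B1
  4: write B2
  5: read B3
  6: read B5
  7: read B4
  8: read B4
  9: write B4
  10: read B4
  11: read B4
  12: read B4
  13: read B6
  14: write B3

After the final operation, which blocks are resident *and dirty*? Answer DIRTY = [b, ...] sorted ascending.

DIRTY = [3, 4]

0: R B1 → L1 miss [-]
1: R B1 → L1 hit [-]
2: R B2 → L2 miss [-]
3: R B1 → L1 hit [-]
4: W B2 → L2 hit [D]
5: R B3 → L3 miss [-]
6: R B5 → L1 miss [-]
7: R B4 → L0 miss [-]
8: R B4 → L0 hit [-]
9: W B4 → L0 hit [D]
10: R B4 → L0 hit [D]
11: R B4 → L0 hit [D]
12: R B4 → L0 hit [D]
13: R B6 → L2 miss wb→B2 [-]
14: W B3 → L3 hit [D]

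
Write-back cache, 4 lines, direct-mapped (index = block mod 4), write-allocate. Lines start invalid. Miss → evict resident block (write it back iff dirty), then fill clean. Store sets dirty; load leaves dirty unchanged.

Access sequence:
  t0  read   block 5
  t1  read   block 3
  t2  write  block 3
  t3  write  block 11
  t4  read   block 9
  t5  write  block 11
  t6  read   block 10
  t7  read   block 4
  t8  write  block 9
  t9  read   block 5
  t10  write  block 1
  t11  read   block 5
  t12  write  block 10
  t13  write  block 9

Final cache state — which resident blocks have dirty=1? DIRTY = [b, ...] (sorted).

DIRTY = [9, 10, 11]

  0 | R B5 → L1 miss [-]
  1 | R B3 → L3 miss [-]
  2 | W B3 → L3 hit [D]
  3 | W B11 → L3 miss wb→B3 [D]
  4 | R B9 → L1 miss [-]
  5 | W B11 → L3 hit [D]
  6 | R B10 → L2 miss [-]
  7 | R B4 → L0 miss [-]
  8 | W B9 → L1 hit [D]
  9 | R B5 → L1 miss wb→B9 [-]
  10 | W B1 → L1 miss [D]
  11 | R B5 → L1 miss wb→B1 [-]
  12 | W B10 → L2 hit [D]
  13 | W B9 → L1 miss [D]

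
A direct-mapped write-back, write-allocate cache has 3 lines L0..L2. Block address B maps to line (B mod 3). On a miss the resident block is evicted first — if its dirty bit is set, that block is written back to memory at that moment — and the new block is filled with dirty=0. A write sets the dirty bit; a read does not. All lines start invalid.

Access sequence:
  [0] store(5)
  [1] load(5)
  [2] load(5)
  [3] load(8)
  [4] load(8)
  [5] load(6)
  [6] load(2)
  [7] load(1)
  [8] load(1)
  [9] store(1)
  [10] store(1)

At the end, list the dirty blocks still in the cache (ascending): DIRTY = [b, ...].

  0 | W B5 → L2 miss [D]
  1 | R B5 → L2 hit [D]
  2 | R B5 → L2 hit [D]
  3 | R B8 → L2 miss wb→B5 [-]
  4 | R B8 → L2 hit [-]
  5 | R B6 → L0 miss [-]
  6 | R B2 → L2 miss [-]
  7 | R B1 → L1 miss [-]
  8 | R B1 → L1 hit [-]
  9 | W B1 → L1 hit [D]
  10 | W B1 → L1 hit [D]

DIRTY = [1]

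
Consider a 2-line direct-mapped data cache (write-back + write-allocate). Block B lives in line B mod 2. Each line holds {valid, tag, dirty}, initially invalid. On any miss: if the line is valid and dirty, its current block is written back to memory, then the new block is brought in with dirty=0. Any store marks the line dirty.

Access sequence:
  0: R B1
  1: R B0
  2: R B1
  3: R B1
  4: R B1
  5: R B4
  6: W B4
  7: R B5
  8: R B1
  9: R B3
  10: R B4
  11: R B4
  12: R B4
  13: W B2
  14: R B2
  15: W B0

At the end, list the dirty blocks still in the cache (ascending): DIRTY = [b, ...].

0: R B1 -> L1 miss  d=-]
1: R B0 -> L0 miss  d=-]
2: R B1 -> L1 hit  d=-]
3: R B1 -> L1 hit  d=-]
4: R B1 -> L1 hit  d=-]
5: R B4 -> L0 miss  d=-]
6: W B4 -> L0 hit  d=D]
7: R B5 -> L1 miss  d=-]
8: R B1 -> L1 miss  d=-]
9: R B3 -> L1 miss  d=-]
10: R B4 -> L0 hit  d=D]
11: R B4 -> L0 hit  d=D]
12: R B4 -> L0 hit  d=D]
13: W B2 -> L0 miss wb->B4  d=D]
14: R B2 -> L0 hit  d=D]
15: W B0 -> L0 miss wb->B2  d=D]

DIRTY = [0]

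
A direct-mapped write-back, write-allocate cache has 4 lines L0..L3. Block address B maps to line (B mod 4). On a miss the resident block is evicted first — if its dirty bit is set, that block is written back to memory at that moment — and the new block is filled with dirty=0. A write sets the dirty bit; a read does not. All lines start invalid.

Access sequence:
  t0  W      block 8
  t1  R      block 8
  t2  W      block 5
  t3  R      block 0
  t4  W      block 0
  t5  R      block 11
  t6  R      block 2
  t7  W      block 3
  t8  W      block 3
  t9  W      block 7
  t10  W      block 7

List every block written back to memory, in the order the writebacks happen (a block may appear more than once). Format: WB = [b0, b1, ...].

WB = [8, 3]

0: W B8 -> L0 miss  d=D]
1: R B8 -> L0 hit  d=D]
2: W B5 -> L1 miss  d=D]
3: R B0 -> L0 miss wb->B8  d=-]
4: W B0 -> L0 hit  d=D]
5: R B11 -> L3 miss  d=-]
6: R B2 -> L2 miss  d=-]
7: W B3 -> L3 miss  d=D]
8: W B3 -> L3 hit  d=D]
9: W B7 -> L3 miss wb->B3  d=D]
10: W B7 -> L3 hit  d=D]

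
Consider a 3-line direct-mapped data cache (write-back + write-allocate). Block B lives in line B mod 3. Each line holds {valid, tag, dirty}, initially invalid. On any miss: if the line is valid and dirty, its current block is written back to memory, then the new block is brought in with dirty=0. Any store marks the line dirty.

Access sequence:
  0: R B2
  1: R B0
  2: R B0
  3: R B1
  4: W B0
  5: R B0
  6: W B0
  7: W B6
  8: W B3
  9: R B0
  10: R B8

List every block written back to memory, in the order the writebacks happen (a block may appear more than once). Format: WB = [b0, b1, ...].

0: R B2 → L2 miss [-]
1: R B0 → L0 miss [-]
2: R B0 → L0 hit [-]
3: R B1 → L1 miss [-]
4: W B0 → L0 hit [D]
5: R B0 → L0 hit [D]
6: W B0 → L0 hit [D]
7: W B6 → L0 miss wb→B0 [D]
8: W B3 → L0 miss wb→B6 [D]
9: R B0 → L0 miss wb→B3 [-]
10: R B8 → L2 miss [-]

WB = [0, 6, 3]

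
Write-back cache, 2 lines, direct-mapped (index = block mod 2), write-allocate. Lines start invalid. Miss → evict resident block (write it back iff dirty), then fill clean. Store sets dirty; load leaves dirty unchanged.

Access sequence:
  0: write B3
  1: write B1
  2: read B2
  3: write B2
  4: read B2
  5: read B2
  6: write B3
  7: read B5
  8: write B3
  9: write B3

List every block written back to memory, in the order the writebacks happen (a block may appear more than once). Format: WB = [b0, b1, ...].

0: W B3 → L1 miss [D]
1: W B1 → L1 miss wb→B3 [D]
2: R B2 → L0 miss [-]
3: W B2 → L0 hit [D]
4: R B2 → L0 hit [D]
5: R B2 → L0 hit [D]
6: W B3 → L1 miss wb→B1 [D]
7: R B5 → L1 miss wb→B3 [-]
8: W B3 → L1 miss [D]
9: W B3 → L1 hit [D]

WB = [3, 1, 3]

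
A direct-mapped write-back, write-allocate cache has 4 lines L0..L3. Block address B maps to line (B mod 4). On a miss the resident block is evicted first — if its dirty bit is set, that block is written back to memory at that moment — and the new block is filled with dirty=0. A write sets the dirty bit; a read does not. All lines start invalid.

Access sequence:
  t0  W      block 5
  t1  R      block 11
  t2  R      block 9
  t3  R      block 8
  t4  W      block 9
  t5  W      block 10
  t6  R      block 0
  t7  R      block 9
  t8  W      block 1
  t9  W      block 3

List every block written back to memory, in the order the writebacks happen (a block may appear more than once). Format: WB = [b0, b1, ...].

WB = [5, 9]

0: W B5 -> L1 miss  d=D]
1: R B11 -> L3 miss  d=-]
2: R B9 -> L1 miss wb->B5  d=-]
3: R B8 -> L0 miss  d=-]
4: W B9 -> L1 hit  d=D]
5: W B10 -> L2 miss  d=D]
6: R B0 -> L0 miss  d=-]
7: R B9 -> L1 hit  d=D]
8: W B1 -> L1 miss wb->B9  d=D]
9: W B3 -> L3 miss  d=D]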